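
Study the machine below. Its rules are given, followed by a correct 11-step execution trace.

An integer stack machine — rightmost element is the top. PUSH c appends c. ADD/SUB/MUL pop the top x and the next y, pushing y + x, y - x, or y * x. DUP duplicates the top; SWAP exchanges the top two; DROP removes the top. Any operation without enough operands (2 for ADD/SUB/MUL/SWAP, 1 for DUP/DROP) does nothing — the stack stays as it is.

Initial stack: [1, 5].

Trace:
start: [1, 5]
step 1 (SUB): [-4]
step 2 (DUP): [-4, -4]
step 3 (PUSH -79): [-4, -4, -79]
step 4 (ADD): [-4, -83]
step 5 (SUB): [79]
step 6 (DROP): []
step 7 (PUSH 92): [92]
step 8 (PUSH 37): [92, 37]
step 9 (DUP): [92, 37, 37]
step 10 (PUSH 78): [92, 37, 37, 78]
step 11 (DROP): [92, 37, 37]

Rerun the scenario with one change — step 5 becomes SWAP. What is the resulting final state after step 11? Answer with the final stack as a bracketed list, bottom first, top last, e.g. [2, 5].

(re-executing from step 5 with the substitution; state before step 5: [-4, -83])
step 5 (SWAP): [-83, -4]
step 6 (DROP): [-83]
step 7 (PUSH 92): [-83, 92]
step 8 (PUSH 37): [-83, 92, 37]
step 9 (DUP): [-83, 92, 37, 37]
step 10 (PUSH 78): [-83, 92, 37, 37, 78]
step 11 (DROP): [-83, 92, 37, 37]

[-83, 92, 37, 37]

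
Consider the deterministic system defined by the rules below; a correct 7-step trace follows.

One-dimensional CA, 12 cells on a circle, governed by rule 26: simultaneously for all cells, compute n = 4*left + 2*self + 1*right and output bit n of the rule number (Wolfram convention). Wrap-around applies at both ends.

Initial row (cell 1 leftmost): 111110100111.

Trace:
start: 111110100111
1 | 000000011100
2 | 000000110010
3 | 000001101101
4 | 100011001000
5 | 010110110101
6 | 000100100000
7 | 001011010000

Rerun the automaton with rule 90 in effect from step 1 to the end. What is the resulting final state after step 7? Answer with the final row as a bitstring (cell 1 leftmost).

001001010111

(re-executing steps 1..7 under rule 90; state before step 1: 111110100111)
1 | 000010011100
2 | 000101110110
3 | 001001010111
4 | 110110000101
5 | 010111001001
6 | 000101110110
7 | 001001010111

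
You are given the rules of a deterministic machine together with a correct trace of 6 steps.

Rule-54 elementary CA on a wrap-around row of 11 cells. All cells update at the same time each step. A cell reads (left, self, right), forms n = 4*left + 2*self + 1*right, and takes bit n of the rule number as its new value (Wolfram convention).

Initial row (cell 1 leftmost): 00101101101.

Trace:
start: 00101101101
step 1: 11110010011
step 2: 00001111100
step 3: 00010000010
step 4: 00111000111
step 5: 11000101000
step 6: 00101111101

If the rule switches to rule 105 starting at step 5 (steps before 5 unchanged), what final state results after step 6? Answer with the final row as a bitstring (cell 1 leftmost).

(re-executing steps 5..6 under rule 105; state before step 5: 00111000111)
step 5: 00101010101
step 6: 00010101010

00010101010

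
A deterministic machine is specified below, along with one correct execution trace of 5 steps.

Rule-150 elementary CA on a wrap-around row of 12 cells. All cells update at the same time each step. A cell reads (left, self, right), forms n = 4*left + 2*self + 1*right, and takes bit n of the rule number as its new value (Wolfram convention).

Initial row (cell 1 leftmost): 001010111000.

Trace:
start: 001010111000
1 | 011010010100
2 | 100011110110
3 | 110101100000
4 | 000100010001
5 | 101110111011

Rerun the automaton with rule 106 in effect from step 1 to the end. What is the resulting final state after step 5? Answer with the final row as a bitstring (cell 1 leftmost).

(re-executing steps 1..5 under rule 106; state before step 1: 001010111000)
1 | 010101101000
2 | 101011110000
3 | 010110010001
4 | 101110100010
5 | 011011000101

011011000101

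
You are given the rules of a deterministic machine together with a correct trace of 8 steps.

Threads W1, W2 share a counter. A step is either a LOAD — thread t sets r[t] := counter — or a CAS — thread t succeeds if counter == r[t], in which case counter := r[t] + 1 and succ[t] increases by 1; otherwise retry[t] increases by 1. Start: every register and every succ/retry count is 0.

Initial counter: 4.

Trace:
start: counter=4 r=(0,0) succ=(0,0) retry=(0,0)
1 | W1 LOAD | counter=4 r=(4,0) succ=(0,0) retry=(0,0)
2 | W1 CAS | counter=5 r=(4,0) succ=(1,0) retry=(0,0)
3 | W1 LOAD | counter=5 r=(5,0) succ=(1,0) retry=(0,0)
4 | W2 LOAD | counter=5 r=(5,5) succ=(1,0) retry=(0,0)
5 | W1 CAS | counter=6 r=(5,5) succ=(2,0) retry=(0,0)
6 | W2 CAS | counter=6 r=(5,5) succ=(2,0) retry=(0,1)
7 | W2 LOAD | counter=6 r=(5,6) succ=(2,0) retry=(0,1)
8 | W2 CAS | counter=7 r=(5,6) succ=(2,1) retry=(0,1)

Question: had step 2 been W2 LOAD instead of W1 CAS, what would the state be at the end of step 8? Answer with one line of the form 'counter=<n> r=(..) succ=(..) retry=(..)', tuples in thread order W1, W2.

counter=6 r=(4,5) succ=(1,1) retry=(0,1)

(re-executing from step 2 with the substitution; state before step 2: counter=4 r=(4,0) succ=(0,0) retry=(0,0))
2 | W2 LOAD | counter=4 r=(4,4) succ=(0,0) retry=(0,0)
3 | W1 LOAD | counter=4 r=(4,4) succ=(0,0) retry=(0,0)
4 | W2 LOAD | counter=4 r=(4,4) succ=(0,0) retry=(0,0)
5 | W1 CAS | counter=5 r=(4,4) succ=(1,0) retry=(0,0)
6 | W2 CAS | counter=5 r=(4,4) succ=(1,0) retry=(0,1)
7 | W2 LOAD | counter=5 r=(4,5) succ=(1,0) retry=(0,1)
8 | W2 CAS | counter=6 r=(4,5) succ=(1,1) retry=(0,1)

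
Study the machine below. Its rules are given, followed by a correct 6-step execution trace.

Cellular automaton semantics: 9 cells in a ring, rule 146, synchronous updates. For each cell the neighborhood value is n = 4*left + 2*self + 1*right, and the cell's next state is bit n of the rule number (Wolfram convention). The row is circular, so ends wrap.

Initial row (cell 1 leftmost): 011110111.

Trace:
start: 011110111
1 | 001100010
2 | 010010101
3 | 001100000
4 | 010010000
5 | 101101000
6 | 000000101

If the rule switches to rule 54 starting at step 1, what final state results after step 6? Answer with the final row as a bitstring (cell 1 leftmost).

000000101

(re-executing steps 1..6 under rule 54; state before step 1: 011110111)
1 | 100001000
2 | 110011101
3 | 001100010
4 | 010010111
5 | 111111000
6 | 000000101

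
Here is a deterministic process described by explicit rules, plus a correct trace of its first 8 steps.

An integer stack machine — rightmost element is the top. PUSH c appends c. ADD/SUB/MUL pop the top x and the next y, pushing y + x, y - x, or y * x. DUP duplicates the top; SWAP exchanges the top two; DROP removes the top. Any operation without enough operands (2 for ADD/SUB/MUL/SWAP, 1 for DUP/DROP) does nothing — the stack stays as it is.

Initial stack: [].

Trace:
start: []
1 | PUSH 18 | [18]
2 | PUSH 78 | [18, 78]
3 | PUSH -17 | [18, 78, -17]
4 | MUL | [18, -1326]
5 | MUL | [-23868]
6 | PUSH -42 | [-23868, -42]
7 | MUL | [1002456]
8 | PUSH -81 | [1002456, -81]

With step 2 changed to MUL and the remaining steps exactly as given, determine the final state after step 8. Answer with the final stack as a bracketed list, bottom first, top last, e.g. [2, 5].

(re-executing from step 2 with the substitution; state before step 2: [18])
2 | MUL | [18]
3 | PUSH -17 | [18, -17]
4 | MUL | [-306]
5 | MUL | [-306]
6 | PUSH -42 | [-306, -42]
7 | MUL | [12852]
8 | PUSH -81 | [12852, -81]

[12852, -81]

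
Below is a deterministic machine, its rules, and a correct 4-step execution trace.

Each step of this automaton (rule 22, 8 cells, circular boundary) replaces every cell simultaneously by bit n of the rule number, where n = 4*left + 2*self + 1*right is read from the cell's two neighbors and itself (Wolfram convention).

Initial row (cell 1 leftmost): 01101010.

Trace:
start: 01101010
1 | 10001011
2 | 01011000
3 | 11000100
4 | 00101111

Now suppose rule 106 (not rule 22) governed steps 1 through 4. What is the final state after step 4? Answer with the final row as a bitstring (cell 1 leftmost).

(re-executing steps 1..4 under rule 106; state before step 1: 01101010)
1 | 11110100
2 | 10011001
3 | 10111011
4 | 11101110

11101110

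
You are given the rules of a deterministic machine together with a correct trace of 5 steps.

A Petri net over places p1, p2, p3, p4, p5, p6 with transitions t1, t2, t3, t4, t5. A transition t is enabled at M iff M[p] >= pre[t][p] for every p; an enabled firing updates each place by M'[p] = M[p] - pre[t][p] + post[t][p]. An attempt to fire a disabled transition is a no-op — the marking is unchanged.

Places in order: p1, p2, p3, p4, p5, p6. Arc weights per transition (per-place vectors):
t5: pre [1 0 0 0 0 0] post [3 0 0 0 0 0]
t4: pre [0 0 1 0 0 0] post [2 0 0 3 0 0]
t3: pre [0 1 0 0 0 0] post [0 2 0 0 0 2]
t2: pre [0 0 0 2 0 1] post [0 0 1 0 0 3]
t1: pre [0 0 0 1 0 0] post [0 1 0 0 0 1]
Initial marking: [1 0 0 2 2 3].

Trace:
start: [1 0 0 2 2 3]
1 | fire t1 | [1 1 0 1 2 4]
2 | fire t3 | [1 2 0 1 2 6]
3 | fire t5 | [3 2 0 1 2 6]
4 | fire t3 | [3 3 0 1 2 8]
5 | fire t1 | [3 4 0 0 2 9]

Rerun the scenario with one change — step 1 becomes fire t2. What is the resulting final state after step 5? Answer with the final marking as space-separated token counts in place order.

3 0 1 0 2 5

(re-executing from step 1 with the substitution; state before step 1: [1 0 0 2 2 3])
1 | fire t2 | [1 0 1 0 2 5]
2 | fire t3 | [1 0 1 0 2 5]
3 | fire t5 | [3 0 1 0 2 5]
4 | fire t3 | [3 0 1 0 2 5]
5 | fire t1 | [3 0 1 0 2 5]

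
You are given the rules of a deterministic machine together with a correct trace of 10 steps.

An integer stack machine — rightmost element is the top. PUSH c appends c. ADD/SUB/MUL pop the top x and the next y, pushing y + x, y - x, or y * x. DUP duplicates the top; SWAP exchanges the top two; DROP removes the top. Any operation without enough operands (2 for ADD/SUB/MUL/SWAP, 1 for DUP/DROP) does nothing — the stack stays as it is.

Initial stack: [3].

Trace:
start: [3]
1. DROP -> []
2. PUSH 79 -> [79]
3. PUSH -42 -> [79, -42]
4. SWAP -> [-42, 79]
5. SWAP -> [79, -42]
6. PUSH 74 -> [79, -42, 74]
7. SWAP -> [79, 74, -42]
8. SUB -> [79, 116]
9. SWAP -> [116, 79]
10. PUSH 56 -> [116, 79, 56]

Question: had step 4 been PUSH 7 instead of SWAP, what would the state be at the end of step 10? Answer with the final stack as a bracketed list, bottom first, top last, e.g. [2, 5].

[79, 116, 7, 56]

(re-executing from step 4 with the substitution; state before step 4: [79, -42])
4. PUSH 7 -> [79, -42, 7]
5. SWAP -> [79, 7, -42]
6. PUSH 74 -> [79, 7, -42, 74]
7. SWAP -> [79, 7, 74, -42]
8. SUB -> [79, 7, 116]
9. SWAP -> [79, 116, 7]
10. PUSH 56 -> [79, 116, 7, 56]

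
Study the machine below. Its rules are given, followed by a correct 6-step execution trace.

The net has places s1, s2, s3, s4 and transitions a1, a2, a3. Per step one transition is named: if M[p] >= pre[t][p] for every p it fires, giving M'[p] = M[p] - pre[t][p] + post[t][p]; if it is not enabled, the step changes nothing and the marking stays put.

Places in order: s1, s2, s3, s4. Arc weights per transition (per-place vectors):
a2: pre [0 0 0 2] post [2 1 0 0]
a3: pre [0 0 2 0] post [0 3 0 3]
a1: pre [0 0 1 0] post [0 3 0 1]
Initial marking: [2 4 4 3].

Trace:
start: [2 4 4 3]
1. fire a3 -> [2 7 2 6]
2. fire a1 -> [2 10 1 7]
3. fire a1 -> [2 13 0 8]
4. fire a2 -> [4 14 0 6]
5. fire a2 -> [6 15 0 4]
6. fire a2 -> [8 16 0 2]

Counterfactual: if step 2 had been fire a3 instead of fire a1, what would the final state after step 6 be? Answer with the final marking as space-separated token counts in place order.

8 13 0 3

(re-executing from step 2 with the substitution; state before step 2: [2 7 2 6])
2. fire a3 -> [2 10 0 9]
3. fire a1 -> [2 10 0 9]
4. fire a2 -> [4 11 0 7]
5. fire a2 -> [6 12 0 5]
6. fire a2 -> [8 13 0 3]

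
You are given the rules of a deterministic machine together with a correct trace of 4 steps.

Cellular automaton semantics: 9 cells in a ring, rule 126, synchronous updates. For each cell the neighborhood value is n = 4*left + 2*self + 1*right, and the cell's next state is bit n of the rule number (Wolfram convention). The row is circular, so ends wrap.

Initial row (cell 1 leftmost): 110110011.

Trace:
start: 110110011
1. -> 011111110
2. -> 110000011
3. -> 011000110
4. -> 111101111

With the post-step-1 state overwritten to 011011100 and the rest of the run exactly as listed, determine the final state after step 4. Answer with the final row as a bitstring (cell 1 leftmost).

state after step 1 := 011011100
2. -> 111110110
3. -> 100011111
4. -> 110110000

110110000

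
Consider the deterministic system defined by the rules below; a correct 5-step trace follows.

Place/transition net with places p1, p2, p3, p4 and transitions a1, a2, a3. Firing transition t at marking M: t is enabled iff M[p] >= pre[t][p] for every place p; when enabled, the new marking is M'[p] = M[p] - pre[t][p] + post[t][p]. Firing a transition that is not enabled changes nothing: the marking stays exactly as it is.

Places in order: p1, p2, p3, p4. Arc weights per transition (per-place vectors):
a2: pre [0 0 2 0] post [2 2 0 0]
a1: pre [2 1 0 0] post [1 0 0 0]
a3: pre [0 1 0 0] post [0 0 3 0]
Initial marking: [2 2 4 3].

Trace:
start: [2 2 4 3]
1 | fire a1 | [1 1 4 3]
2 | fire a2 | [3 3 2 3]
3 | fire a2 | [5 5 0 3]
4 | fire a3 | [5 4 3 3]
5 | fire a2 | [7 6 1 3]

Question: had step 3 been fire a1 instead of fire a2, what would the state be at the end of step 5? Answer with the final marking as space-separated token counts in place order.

(re-executing from step 3 with the substitution; state before step 3: [3 3 2 3])
3 | fire a1 | [2 2 2 3]
4 | fire a3 | [2 1 5 3]
5 | fire a2 | [4 3 3 3]

4 3 3 3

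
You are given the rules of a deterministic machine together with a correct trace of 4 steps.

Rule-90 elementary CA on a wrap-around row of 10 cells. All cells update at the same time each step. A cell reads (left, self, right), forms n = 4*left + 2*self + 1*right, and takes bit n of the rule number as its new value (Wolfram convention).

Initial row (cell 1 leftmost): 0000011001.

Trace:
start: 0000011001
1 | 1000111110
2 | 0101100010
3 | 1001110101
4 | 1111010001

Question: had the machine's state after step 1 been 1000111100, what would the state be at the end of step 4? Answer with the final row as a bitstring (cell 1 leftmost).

1011000100

state after step 1 := 1000111100
2 | 0101100111
3 | 0001111101
4 | 1011000100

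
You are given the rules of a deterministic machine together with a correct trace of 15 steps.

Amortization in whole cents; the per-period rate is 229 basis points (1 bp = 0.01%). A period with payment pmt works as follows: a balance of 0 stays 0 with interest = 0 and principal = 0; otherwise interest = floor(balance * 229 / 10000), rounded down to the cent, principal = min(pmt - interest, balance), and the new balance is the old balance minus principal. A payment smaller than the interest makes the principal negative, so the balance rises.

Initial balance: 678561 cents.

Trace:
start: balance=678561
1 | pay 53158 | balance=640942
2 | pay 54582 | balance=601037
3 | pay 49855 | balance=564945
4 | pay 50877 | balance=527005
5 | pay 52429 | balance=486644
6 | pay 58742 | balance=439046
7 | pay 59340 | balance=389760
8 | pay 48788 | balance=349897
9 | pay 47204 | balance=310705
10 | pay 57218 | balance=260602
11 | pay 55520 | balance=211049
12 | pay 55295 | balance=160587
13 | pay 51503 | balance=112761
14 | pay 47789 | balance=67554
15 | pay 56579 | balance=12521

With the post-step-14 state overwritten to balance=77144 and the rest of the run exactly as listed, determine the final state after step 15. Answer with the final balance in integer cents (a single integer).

state after step 14 := balance=77144
15 | pay 56579 | balance=22331

22331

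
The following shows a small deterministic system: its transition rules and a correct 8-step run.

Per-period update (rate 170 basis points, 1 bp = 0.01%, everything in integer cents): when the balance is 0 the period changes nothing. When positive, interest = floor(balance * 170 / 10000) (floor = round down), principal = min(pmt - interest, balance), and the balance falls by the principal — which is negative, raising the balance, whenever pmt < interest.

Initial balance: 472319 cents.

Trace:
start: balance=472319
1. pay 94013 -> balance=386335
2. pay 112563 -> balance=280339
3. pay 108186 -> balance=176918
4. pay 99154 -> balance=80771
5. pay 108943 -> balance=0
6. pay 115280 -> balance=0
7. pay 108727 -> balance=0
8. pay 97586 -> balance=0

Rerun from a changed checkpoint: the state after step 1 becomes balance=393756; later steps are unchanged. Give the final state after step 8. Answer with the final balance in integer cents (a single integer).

state after step 1 := balance=393756
2. pay 112563 -> balance=287886
3. pay 108186 -> balance=184594
4. pay 99154 -> balance=88578
5. pay 108943 -> balance=0
6. pay 115280 -> balance=0
7. pay 108727 -> balance=0
8. pay 97586 -> balance=0

0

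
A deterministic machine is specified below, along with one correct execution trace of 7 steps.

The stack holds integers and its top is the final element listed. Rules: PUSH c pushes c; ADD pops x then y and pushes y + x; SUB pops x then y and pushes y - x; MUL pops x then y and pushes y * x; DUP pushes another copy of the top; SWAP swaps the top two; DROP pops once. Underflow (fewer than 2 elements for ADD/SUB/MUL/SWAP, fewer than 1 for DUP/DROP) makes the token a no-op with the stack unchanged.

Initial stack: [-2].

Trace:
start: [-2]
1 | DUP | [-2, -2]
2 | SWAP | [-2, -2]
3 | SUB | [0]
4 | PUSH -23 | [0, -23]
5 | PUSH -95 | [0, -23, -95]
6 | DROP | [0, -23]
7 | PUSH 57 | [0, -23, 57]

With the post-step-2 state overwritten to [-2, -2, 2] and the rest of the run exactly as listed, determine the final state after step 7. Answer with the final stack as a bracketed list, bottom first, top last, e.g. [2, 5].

[-2, -4, -23, 57]

state after step 2 := [-2, -2, 2]
3 | SUB | [-2, -4]
4 | PUSH -23 | [-2, -4, -23]
5 | PUSH -95 | [-2, -4, -23, -95]
6 | DROP | [-2, -4, -23]
7 | PUSH 57 | [-2, -4, -23, 57]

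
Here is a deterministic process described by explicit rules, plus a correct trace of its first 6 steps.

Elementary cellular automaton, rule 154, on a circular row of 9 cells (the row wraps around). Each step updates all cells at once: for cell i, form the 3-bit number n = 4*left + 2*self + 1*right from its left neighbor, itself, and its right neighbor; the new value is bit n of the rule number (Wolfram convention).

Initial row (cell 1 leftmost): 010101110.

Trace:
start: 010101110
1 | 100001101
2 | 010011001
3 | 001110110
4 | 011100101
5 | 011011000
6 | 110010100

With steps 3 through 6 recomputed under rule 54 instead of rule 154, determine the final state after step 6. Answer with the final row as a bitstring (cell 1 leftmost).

001111110

(re-executing steps 3..6 under rule 54; state before step 3: 010011001)
3 | 111100111
4 | 000011000
5 | 000100100
6 | 001111110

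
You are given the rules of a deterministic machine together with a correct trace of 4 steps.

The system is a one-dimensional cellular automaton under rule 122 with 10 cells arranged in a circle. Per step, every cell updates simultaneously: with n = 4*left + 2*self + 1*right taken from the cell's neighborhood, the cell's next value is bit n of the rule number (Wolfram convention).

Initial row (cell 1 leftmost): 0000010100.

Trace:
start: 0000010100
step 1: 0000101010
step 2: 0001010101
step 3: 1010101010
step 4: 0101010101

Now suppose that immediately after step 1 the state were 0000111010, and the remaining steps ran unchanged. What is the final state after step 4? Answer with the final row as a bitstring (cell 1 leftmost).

state after step 1 := 0000111010
step 2: 0001101101
step 3: 1011111110
step 4: 0110000011

0110000011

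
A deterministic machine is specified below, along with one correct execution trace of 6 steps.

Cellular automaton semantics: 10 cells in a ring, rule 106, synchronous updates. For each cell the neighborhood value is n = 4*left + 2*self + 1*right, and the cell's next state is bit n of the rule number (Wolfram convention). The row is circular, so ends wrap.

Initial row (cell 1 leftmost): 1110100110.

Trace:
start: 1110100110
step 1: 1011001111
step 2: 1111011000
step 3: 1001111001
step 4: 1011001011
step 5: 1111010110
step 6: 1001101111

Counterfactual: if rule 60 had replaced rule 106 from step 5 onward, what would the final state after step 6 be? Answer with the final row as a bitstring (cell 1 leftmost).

0101111001

(re-executing steps 5..6 under rule 60; state before step 5: 1011001011)
step 5: 0110101110
step 6: 0101111001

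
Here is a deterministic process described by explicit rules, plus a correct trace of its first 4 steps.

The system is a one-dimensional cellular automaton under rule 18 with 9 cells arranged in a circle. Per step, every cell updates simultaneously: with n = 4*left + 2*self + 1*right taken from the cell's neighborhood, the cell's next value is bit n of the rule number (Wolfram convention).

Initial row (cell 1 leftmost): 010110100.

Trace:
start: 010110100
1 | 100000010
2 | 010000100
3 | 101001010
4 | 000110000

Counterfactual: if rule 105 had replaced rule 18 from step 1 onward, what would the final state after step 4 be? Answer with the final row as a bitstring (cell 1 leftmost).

(re-executing steps 1..4 under rule 105; state before step 1: 010110100)
1 | 001111001
2 | 001001000
3 | 100000011
4 | 101111010

101111010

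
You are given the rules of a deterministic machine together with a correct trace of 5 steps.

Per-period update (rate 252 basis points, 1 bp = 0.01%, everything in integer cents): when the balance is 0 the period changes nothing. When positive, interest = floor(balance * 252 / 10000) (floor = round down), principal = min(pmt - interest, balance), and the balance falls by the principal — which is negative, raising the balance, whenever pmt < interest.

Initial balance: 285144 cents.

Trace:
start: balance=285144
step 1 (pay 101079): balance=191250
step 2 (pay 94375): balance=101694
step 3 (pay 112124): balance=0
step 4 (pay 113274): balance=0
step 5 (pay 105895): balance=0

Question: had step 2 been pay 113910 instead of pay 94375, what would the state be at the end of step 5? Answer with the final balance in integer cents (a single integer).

0

(re-executing from step 2 with the substitution; state before step 2: balance=191250)
step 2 (pay 113910): balance=82159
step 3 (pay 112124): balance=0
step 4 (pay 113274): balance=0
step 5 (pay 105895): balance=0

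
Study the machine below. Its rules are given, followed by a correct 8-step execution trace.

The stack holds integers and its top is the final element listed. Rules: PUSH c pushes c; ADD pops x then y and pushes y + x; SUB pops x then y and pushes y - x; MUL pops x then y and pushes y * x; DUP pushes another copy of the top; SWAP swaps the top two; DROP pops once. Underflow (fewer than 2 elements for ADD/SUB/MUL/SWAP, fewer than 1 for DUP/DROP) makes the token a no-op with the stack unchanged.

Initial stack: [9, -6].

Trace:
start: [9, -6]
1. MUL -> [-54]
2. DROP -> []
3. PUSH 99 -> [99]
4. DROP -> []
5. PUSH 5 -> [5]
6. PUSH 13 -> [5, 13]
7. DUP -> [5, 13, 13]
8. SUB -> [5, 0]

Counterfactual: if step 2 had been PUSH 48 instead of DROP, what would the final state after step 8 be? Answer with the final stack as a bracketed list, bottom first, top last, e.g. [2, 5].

[-54, 48, 5, 0]

(re-executing from step 2 with the substitution; state before step 2: [-54])
2. PUSH 48 -> [-54, 48]
3. PUSH 99 -> [-54, 48, 99]
4. DROP -> [-54, 48]
5. PUSH 5 -> [-54, 48, 5]
6. PUSH 13 -> [-54, 48, 5, 13]
7. DUP -> [-54, 48, 5, 13, 13]
8. SUB -> [-54, 48, 5, 0]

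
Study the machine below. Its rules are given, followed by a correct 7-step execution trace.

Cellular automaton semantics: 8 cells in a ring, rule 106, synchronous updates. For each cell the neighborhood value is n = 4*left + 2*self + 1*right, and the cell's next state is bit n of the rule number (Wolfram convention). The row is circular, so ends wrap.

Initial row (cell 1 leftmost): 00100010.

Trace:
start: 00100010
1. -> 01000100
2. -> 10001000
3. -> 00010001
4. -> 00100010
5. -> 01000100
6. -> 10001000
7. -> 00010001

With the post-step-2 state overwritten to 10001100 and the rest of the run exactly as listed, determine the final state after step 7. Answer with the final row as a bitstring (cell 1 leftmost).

11000101

state after step 2 := 10001100
3. -> 00011101
4. -> 00110110
5. -> 01111110
6. -> 11000010
7. -> 11000101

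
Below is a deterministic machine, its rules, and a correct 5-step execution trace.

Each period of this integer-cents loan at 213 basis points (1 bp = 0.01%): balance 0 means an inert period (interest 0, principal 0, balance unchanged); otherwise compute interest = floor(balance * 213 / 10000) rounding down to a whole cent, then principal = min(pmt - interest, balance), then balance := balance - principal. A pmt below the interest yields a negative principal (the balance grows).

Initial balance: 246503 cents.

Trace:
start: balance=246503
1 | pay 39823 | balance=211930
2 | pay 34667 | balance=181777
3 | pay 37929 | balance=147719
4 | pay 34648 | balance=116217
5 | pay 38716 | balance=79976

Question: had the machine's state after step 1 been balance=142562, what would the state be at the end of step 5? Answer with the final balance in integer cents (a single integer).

4506

state after step 1 := balance=142562
2 | pay 34667 | balance=110931
3 | pay 37929 | balance=75364
4 | pay 34648 | balance=42321
5 | pay 38716 | balance=4506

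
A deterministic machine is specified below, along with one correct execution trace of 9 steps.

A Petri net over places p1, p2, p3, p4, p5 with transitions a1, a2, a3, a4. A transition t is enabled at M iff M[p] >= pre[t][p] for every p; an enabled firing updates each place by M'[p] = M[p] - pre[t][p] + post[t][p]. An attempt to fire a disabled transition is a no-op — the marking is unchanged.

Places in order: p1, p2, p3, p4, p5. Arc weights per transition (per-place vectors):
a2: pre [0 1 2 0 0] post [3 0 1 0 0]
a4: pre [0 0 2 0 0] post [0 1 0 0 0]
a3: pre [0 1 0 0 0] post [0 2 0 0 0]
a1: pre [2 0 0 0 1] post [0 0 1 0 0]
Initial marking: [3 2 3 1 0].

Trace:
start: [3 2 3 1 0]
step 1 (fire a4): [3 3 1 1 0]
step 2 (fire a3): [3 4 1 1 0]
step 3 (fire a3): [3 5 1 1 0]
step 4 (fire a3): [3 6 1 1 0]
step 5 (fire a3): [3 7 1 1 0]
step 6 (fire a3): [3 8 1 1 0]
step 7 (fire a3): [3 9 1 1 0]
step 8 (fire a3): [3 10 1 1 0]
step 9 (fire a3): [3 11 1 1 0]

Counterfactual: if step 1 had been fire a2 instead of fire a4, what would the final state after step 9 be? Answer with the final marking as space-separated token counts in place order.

(re-executing from step 1 with the substitution; state before step 1: [3 2 3 1 0])
step 1 (fire a2): [6 1 2 1 0]
step 2 (fire a3): [6 2 2 1 0]
step 3 (fire a3): [6 3 2 1 0]
step 4 (fire a3): [6 4 2 1 0]
step 5 (fire a3): [6 5 2 1 0]
step 6 (fire a3): [6 6 2 1 0]
step 7 (fire a3): [6 7 2 1 0]
step 8 (fire a3): [6 8 2 1 0]
step 9 (fire a3): [6 9 2 1 0]

6 9 2 1 0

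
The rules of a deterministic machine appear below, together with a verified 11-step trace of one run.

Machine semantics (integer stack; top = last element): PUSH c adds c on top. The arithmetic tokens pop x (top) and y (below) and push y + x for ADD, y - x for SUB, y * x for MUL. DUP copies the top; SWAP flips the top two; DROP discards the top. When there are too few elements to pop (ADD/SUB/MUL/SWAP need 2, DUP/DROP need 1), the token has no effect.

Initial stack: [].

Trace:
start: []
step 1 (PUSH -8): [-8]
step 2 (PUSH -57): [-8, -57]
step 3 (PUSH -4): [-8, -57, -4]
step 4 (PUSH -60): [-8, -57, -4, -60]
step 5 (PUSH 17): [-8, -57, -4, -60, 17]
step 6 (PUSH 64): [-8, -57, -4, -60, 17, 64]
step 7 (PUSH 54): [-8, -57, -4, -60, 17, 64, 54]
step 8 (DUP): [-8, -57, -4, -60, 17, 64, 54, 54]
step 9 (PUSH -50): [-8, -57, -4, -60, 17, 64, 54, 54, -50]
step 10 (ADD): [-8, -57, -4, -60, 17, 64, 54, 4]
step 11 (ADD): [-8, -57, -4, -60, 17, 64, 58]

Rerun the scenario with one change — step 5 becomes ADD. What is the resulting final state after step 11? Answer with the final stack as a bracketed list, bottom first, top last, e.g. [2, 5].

[-8, -57, -64, 64, 58]

(re-executing from step 5 with the substitution; state before step 5: [-8, -57, -4, -60])
step 5 (ADD): [-8, -57, -64]
step 6 (PUSH 64): [-8, -57, -64, 64]
step 7 (PUSH 54): [-8, -57, -64, 64, 54]
step 8 (DUP): [-8, -57, -64, 64, 54, 54]
step 9 (PUSH -50): [-8, -57, -64, 64, 54, 54, -50]
step 10 (ADD): [-8, -57, -64, 64, 54, 4]
step 11 (ADD): [-8, -57, -64, 64, 58]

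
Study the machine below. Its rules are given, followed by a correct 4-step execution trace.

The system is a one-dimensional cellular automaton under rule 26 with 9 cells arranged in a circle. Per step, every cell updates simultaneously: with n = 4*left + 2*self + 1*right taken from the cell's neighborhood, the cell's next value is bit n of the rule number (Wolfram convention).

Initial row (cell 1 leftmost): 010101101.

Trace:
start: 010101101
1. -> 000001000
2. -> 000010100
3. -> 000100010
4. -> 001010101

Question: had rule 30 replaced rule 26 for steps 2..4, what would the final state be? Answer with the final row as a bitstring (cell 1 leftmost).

001101111

(re-executing steps 2..4 under rule 30; state before step 2: 000001000)
2. -> 000011100
3. -> 000110010
4. -> 001101111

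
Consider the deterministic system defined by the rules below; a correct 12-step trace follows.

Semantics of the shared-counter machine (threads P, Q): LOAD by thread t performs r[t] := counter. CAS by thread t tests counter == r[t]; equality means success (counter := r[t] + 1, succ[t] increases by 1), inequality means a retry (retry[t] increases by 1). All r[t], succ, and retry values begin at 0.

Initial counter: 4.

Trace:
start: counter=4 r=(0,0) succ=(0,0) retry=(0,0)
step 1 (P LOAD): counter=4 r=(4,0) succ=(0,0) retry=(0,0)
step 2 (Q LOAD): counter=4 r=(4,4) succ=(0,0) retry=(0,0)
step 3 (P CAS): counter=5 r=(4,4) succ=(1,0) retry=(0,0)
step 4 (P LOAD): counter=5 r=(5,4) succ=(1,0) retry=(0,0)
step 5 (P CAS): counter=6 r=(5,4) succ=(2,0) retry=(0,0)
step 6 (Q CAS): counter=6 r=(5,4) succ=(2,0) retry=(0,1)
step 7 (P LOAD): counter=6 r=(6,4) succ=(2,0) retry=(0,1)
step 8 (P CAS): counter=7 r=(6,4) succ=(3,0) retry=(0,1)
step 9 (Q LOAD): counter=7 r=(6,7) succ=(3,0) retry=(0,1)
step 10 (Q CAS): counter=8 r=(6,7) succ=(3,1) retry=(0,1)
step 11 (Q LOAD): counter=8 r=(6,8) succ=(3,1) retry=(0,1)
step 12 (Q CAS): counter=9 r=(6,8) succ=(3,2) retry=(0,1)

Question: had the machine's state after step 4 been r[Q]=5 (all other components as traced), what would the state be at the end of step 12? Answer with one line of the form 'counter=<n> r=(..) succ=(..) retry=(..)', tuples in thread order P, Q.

counter=9 r=(6,8) succ=(3,2) retry=(0,1)

state after step 4 := counter=5 r=(5,5) succ=(1,0) retry=(0,0)
step 5 (P CAS): counter=6 r=(5,5) succ=(2,0) retry=(0,0)
step 6 (Q CAS): counter=6 r=(5,5) succ=(2,0) retry=(0,1)
step 7 (P LOAD): counter=6 r=(6,5) succ=(2,0) retry=(0,1)
step 8 (P CAS): counter=7 r=(6,5) succ=(3,0) retry=(0,1)
step 9 (Q LOAD): counter=7 r=(6,7) succ=(3,0) retry=(0,1)
step 10 (Q CAS): counter=8 r=(6,7) succ=(3,1) retry=(0,1)
step 11 (Q LOAD): counter=8 r=(6,8) succ=(3,1) retry=(0,1)
step 12 (Q CAS): counter=9 r=(6,8) succ=(3,2) retry=(0,1)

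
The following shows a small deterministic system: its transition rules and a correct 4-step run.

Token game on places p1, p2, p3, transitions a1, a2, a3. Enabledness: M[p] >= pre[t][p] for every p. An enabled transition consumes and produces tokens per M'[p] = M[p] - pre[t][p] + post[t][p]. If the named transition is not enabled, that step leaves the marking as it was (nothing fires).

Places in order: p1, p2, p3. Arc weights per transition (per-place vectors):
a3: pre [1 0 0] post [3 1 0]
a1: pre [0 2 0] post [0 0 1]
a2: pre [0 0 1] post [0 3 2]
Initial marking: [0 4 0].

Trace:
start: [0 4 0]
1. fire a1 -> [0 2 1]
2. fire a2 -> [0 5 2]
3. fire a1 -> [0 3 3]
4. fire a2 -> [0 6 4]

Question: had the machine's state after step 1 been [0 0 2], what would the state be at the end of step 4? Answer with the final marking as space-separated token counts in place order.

0 4 5

state after step 1 := [0 0 2]
2. fire a2 -> [0 3 3]
3. fire a1 -> [0 1 4]
4. fire a2 -> [0 4 5]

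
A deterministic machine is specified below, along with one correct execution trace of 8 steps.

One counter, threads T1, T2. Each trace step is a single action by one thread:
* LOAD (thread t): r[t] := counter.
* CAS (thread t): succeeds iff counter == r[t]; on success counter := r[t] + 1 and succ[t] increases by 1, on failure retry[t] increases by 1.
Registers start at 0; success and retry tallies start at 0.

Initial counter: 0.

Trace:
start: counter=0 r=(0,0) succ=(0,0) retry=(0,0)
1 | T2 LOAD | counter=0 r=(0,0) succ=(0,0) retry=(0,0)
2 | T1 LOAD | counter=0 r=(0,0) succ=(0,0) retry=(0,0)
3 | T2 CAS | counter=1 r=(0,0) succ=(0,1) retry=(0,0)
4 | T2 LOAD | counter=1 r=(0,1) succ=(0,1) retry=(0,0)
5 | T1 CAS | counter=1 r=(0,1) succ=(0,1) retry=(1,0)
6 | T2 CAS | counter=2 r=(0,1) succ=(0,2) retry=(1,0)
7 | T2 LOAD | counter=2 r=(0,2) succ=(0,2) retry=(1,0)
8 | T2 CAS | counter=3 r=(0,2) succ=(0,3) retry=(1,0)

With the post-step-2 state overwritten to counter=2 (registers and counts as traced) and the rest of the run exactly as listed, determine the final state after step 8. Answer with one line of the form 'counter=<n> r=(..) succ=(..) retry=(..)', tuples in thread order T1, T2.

counter=4 r=(0,3) succ=(0,2) retry=(1,1)

state after step 2 := counter=2 r=(0,0) succ=(0,0) retry=(0,0)
3 | T2 CAS | counter=2 r=(0,0) succ=(0,0) retry=(0,1)
4 | T2 LOAD | counter=2 r=(0,2) succ=(0,0) retry=(0,1)
5 | T1 CAS | counter=2 r=(0,2) succ=(0,0) retry=(1,1)
6 | T2 CAS | counter=3 r=(0,2) succ=(0,1) retry=(1,1)
7 | T2 LOAD | counter=3 r=(0,3) succ=(0,1) retry=(1,1)
8 | T2 CAS | counter=4 r=(0,3) succ=(0,2) retry=(1,1)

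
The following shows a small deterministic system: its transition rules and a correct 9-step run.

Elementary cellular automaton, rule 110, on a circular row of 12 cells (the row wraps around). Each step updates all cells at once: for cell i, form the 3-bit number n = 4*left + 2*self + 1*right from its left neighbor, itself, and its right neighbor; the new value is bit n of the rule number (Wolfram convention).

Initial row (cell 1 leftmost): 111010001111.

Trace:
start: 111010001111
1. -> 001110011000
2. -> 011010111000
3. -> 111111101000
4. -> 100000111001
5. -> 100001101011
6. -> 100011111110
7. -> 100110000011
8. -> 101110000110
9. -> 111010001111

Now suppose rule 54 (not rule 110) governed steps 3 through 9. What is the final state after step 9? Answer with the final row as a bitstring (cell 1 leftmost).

000100010111

(re-executing steps 3..9 under rule 54; state before step 3: 011010111000)
3. -> 100111000100
4. -> 111000101111
5. -> 000101110000
6. -> 001110001000
7. -> 010001011100
8. -> 111011100010
9. -> 000100010111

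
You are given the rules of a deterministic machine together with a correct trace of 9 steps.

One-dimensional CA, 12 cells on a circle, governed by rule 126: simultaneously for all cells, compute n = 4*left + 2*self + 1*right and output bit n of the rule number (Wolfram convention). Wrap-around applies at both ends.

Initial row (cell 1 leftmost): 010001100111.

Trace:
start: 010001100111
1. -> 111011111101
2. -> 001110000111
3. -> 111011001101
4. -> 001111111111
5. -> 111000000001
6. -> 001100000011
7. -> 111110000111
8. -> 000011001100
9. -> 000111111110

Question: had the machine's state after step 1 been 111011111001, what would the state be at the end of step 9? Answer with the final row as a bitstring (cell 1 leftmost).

000111111110

state after step 1 := 111011111001
2. -> 001110001111
3. -> 111011011001
4. -> 001111111111
5. -> 111000000001
6. -> 001100000011
7. -> 111110000111
8. -> 000011001100
9. -> 000111111110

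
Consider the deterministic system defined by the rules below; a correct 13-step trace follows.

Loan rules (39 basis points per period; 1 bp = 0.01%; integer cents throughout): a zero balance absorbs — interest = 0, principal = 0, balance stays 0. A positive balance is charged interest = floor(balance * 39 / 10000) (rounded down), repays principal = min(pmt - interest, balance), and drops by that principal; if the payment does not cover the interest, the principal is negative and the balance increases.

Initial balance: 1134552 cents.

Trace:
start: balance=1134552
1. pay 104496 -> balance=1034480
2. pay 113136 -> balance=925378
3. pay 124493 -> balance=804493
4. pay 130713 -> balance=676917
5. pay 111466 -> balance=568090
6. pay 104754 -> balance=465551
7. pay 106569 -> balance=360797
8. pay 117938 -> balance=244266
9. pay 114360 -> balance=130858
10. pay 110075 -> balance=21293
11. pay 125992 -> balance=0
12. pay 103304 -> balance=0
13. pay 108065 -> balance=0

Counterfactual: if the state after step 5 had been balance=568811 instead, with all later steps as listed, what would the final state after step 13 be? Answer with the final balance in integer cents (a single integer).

0

state after step 5 := balance=568811
6. pay 104754 -> balance=466275
7. pay 106569 -> balance=361524
8. pay 117938 -> balance=244995
9. pay 114360 -> balance=131590
10. pay 110075 -> balance=22028
11. pay 125992 -> balance=0
12. pay 103304 -> balance=0
13. pay 108065 -> balance=0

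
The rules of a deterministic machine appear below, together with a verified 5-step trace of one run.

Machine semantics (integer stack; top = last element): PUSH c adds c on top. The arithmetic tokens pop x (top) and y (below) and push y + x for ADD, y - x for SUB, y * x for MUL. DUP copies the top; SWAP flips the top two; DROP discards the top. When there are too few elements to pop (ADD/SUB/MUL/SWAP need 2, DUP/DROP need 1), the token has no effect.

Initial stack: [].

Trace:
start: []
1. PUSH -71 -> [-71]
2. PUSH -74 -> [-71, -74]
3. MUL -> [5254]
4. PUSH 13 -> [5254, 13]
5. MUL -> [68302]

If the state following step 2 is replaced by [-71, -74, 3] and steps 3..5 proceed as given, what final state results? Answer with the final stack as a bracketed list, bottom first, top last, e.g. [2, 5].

state after step 2 := [-71, -74, 3]
3. MUL -> [-71, -222]
4. PUSH 13 -> [-71, -222, 13]
5. MUL -> [-71, -2886]

[-71, -2886]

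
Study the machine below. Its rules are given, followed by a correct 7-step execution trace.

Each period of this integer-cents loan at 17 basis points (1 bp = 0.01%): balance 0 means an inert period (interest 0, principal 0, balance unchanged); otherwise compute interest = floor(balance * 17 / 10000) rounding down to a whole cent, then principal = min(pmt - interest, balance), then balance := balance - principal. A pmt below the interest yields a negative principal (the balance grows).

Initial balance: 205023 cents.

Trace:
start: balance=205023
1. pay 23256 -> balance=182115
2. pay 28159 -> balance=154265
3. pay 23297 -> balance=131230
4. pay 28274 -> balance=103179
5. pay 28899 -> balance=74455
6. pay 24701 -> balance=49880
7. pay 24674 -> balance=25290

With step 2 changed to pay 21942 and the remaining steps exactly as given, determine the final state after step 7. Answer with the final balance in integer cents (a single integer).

(re-executing from step 2 with the substitution; state before step 2: balance=182115)
2. pay 21942 -> balance=160482
3. pay 23297 -> balance=137457
4. pay 28274 -> balance=109416
5. pay 28899 -> balance=80703
6. pay 24701 -> balance=56139
7. pay 24674 -> balance=31560

31560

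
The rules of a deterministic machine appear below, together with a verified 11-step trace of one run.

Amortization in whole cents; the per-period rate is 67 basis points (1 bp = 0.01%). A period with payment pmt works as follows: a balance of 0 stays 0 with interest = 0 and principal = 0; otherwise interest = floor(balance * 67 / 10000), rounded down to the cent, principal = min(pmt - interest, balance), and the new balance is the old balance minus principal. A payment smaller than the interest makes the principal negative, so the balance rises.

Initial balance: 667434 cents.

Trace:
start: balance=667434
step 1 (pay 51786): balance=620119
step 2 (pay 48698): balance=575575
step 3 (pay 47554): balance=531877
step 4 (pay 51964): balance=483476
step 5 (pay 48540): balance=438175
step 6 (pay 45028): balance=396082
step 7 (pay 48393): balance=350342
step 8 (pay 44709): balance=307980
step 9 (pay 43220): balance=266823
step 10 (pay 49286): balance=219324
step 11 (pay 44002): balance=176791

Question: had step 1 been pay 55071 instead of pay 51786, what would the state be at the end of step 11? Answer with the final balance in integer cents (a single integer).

(re-executing from step 1 with the substitution; state before step 1: balance=667434)
step 1 (pay 55071): balance=616834
step 2 (pay 48698): balance=572268
step 3 (pay 47554): balance=528548
step 4 (pay 51964): balance=480125
step 5 (pay 48540): balance=434801
step 6 (pay 45028): balance=392686
step 7 (pay 48393): balance=346923
step 8 (pay 44709): balance=304538
step 9 (pay 43220): balance=263358
step 10 (pay 49286): balance=215836
step 11 (pay 44002): balance=173280

173280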